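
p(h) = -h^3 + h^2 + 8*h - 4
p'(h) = -3*h^2 + 2*h + 8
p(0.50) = 0.12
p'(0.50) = 8.25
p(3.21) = -1.09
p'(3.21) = -16.49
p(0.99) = 3.93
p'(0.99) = 7.04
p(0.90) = 3.28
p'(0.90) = 7.37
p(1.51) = 6.92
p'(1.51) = 4.18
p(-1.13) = -10.32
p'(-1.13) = 1.91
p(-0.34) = -6.57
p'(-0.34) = 6.97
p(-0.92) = -9.73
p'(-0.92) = 3.62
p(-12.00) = 1772.00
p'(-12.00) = -448.00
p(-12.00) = 1772.00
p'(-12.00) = -448.00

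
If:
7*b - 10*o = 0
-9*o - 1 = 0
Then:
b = -10/63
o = -1/9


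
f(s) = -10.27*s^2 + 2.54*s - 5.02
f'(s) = 2.54 - 20.54*s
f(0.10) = -4.87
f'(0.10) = 0.49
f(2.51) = -63.35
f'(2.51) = -49.02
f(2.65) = -70.41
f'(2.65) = -51.89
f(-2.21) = -60.79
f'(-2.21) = 47.93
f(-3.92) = -172.79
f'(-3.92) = 83.06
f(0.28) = -5.11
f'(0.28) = -3.21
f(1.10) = -14.65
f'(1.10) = -20.05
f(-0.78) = -13.25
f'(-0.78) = 18.56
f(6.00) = -359.50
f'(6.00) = -120.70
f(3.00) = -89.83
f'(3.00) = -59.08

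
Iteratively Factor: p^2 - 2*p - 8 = (p + 2)*(p - 4)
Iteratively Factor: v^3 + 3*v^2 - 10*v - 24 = (v + 4)*(v^2 - v - 6) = (v + 2)*(v + 4)*(v - 3)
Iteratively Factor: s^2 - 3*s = (s)*(s - 3)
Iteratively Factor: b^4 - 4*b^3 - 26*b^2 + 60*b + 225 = (b - 5)*(b^3 + b^2 - 21*b - 45) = (b - 5)*(b + 3)*(b^2 - 2*b - 15) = (b - 5)^2*(b + 3)*(b + 3)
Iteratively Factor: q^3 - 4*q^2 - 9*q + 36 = (q - 3)*(q^2 - q - 12) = (q - 4)*(q - 3)*(q + 3)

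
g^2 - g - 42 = (g - 7)*(g + 6)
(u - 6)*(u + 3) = u^2 - 3*u - 18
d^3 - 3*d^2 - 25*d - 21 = (d - 7)*(d + 1)*(d + 3)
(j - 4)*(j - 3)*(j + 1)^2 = j^4 - 5*j^3 - j^2 + 17*j + 12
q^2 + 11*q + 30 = (q + 5)*(q + 6)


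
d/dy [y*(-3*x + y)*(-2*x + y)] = 6*x^2 - 10*x*y + 3*y^2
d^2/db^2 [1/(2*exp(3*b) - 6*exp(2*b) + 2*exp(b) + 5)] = 2*((-9*exp(2*b) + 12*exp(b) - 1)*(2*exp(3*b) - 6*exp(2*b) + 2*exp(b) + 5) + 4*(3*exp(2*b) - 6*exp(b) + 1)^2*exp(b))*exp(b)/(2*exp(3*b) - 6*exp(2*b) + 2*exp(b) + 5)^3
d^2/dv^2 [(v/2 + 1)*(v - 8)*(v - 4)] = 3*v - 10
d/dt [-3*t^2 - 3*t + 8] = -6*t - 3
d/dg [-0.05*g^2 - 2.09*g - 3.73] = -0.1*g - 2.09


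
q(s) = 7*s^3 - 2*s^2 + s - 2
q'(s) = 21*s^2 - 4*s + 1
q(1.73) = 29.99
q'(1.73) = 56.93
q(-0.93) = -10.29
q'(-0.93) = 22.88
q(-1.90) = -59.13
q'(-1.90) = 84.41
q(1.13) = 6.68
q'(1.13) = 23.29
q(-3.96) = -472.02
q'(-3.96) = 346.15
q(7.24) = 2556.93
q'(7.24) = 1072.81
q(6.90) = 2209.24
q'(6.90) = 973.21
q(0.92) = 2.68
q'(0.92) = 15.09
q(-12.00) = -12398.00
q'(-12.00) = 3073.00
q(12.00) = 11818.00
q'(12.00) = 2977.00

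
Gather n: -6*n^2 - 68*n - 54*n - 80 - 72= -6*n^2 - 122*n - 152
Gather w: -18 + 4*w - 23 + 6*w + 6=10*w - 35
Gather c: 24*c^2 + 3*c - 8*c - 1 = 24*c^2 - 5*c - 1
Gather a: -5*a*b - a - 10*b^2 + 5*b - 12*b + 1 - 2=a*(-5*b - 1) - 10*b^2 - 7*b - 1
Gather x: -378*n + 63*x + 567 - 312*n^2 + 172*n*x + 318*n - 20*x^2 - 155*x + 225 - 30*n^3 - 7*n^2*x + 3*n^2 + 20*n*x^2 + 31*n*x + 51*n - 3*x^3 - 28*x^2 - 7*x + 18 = -30*n^3 - 309*n^2 - 9*n - 3*x^3 + x^2*(20*n - 48) + x*(-7*n^2 + 203*n - 99) + 810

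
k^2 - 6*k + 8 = (k - 4)*(k - 2)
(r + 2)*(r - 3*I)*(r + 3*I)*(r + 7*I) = r^4 + 2*r^3 + 7*I*r^3 + 9*r^2 + 14*I*r^2 + 18*r + 63*I*r + 126*I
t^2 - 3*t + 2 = (t - 2)*(t - 1)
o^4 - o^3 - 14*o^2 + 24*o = o*(o - 3)*(o - 2)*(o + 4)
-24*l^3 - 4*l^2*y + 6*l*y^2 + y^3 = (-2*l + y)*(2*l + y)*(6*l + y)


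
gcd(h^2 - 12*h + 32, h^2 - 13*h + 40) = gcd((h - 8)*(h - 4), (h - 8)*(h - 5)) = h - 8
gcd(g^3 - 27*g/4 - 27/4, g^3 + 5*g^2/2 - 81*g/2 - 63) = g + 3/2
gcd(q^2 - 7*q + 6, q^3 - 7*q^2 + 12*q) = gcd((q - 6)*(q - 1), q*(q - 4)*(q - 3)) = 1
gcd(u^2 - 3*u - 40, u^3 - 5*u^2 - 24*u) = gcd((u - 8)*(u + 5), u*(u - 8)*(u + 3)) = u - 8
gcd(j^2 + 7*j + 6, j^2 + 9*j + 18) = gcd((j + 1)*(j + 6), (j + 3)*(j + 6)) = j + 6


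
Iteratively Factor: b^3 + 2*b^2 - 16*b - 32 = (b - 4)*(b^2 + 6*b + 8) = (b - 4)*(b + 4)*(b + 2)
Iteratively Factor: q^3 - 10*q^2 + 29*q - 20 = (q - 1)*(q^2 - 9*q + 20) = (q - 4)*(q - 1)*(q - 5)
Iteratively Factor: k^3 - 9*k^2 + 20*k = (k - 5)*(k^2 - 4*k) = k*(k - 5)*(k - 4)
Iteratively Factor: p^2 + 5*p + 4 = (p + 4)*(p + 1)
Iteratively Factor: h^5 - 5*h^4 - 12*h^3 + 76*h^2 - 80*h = (h + 4)*(h^4 - 9*h^3 + 24*h^2 - 20*h) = (h - 5)*(h + 4)*(h^3 - 4*h^2 + 4*h) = (h - 5)*(h - 2)*(h + 4)*(h^2 - 2*h) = (h - 5)*(h - 2)^2*(h + 4)*(h)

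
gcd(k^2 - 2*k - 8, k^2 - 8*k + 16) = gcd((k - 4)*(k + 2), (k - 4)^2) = k - 4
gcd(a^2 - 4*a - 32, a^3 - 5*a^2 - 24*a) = a - 8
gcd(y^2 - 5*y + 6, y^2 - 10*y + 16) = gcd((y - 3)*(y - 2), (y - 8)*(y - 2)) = y - 2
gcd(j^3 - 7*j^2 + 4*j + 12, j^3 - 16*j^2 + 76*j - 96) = j^2 - 8*j + 12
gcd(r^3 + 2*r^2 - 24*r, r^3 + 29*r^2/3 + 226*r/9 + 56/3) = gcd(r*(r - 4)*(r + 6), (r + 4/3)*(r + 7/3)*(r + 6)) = r + 6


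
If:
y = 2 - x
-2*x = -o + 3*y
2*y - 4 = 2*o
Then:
No Solution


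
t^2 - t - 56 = (t - 8)*(t + 7)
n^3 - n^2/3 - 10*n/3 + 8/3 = (n - 4/3)*(n - 1)*(n + 2)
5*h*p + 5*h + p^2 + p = (5*h + p)*(p + 1)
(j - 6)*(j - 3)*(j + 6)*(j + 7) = j^4 + 4*j^3 - 57*j^2 - 144*j + 756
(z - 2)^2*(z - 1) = z^3 - 5*z^2 + 8*z - 4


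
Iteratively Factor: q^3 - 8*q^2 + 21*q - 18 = (q - 3)*(q^2 - 5*q + 6) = (q - 3)^2*(q - 2)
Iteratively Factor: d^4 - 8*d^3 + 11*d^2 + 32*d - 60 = (d - 2)*(d^3 - 6*d^2 - d + 30) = (d - 3)*(d - 2)*(d^2 - 3*d - 10) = (d - 3)*(d - 2)*(d + 2)*(d - 5)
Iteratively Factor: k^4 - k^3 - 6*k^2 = (k)*(k^3 - k^2 - 6*k) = k*(k - 3)*(k^2 + 2*k) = k*(k - 3)*(k + 2)*(k)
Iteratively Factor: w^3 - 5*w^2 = (w)*(w^2 - 5*w) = w*(w - 5)*(w)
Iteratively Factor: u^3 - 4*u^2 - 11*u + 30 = (u - 2)*(u^2 - 2*u - 15) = (u - 2)*(u + 3)*(u - 5)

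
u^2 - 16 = (u - 4)*(u + 4)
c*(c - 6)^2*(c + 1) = c^4 - 11*c^3 + 24*c^2 + 36*c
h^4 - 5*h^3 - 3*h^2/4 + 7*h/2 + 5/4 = (h - 5)*(h - 1)*(h + 1/2)^2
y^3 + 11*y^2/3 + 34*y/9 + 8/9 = (y + 1/3)*(y + 4/3)*(y + 2)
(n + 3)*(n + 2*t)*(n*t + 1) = n^3*t + 2*n^2*t^2 + 3*n^2*t + n^2 + 6*n*t^2 + 2*n*t + 3*n + 6*t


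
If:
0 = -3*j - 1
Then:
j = -1/3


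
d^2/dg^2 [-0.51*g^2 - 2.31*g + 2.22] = -1.02000000000000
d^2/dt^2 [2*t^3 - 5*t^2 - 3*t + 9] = 12*t - 10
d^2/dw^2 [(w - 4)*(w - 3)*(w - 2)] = 6*w - 18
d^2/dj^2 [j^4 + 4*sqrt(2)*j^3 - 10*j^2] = 12*j^2 + 24*sqrt(2)*j - 20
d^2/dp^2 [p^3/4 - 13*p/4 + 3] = 3*p/2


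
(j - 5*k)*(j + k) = j^2 - 4*j*k - 5*k^2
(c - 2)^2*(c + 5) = c^3 + c^2 - 16*c + 20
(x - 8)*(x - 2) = x^2 - 10*x + 16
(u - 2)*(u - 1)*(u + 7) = u^3 + 4*u^2 - 19*u + 14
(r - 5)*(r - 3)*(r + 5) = r^3 - 3*r^2 - 25*r + 75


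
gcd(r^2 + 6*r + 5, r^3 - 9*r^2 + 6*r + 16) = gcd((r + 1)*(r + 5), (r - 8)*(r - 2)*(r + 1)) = r + 1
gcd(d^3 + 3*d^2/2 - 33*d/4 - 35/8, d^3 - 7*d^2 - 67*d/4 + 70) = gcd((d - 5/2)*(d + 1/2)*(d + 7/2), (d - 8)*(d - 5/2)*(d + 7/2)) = d^2 + d - 35/4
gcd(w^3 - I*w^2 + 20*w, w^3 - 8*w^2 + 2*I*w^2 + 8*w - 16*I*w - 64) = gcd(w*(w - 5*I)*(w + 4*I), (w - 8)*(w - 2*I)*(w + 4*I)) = w + 4*I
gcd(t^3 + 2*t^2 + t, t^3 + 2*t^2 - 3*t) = t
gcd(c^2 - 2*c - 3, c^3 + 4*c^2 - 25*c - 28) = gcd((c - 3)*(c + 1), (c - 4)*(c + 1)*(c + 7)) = c + 1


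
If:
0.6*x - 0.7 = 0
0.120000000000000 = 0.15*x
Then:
No Solution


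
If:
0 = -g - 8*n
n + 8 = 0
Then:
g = 64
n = -8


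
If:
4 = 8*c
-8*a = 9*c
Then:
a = -9/16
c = 1/2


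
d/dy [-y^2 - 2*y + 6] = -2*y - 2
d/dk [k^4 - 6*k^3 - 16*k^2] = 2*k*(2*k^2 - 9*k - 16)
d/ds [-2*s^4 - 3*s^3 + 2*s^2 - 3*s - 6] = -8*s^3 - 9*s^2 + 4*s - 3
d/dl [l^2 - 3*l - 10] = 2*l - 3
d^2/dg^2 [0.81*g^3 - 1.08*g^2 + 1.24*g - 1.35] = 4.86*g - 2.16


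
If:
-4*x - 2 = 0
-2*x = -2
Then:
No Solution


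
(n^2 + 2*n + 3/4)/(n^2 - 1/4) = (2*n + 3)/(2*n - 1)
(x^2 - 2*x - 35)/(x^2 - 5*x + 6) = (x^2 - 2*x - 35)/(x^2 - 5*x + 6)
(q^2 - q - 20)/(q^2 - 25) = (q + 4)/(q + 5)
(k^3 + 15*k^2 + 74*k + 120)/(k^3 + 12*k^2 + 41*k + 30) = (k + 4)/(k + 1)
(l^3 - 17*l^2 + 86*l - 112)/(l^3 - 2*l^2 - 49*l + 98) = (l - 8)/(l + 7)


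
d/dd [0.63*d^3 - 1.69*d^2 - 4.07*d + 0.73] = 1.89*d^2 - 3.38*d - 4.07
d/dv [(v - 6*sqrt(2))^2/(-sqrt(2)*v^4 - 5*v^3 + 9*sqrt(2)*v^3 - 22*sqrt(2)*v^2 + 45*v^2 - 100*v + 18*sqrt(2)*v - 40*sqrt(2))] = (2*(-v + 6*sqrt(2))*(sqrt(2)*v^4 - 9*sqrt(2)*v^3 + 5*v^3 - 45*v^2 + 22*sqrt(2)*v^2 - 18*sqrt(2)*v + 100*v + 40*sqrt(2)) + (v - 6*sqrt(2))^2*(4*sqrt(2)*v^3 - 27*sqrt(2)*v^2 + 15*v^2 - 90*v + 44*sqrt(2)*v - 18*sqrt(2) + 100))/(sqrt(2)*v^4 - 9*sqrt(2)*v^3 + 5*v^3 - 45*v^2 + 22*sqrt(2)*v^2 - 18*sqrt(2)*v + 100*v + 40*sqrt(2))^2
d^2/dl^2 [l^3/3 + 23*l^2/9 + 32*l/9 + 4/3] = 2*l + 46/9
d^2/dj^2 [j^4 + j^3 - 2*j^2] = 12*j^2 + 6*j - 4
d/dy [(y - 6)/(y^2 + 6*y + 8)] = (y^2 + 6*y - 2*(y - 6)*(y + 3) + 8)/(y^2 + 6*y + 8)^2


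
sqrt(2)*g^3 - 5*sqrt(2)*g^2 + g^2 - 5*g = g*(g - 5)*(sqrt(2)*g + 1)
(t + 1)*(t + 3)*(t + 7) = t^3 + 11*t^2 + 31*t + 21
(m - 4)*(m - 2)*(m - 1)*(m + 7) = m^4 - 35*m^2 + 90*m - 56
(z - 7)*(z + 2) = z^2 - 5*z - 14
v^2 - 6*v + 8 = (v - 4)*(v - 2)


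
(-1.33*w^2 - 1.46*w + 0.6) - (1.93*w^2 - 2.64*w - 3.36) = -3.26*w^2 + 1.18*w + 3.96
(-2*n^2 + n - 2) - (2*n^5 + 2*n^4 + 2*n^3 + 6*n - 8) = -2*n^5 - 2*n^4 - 2*n^3 - 2*n^2 - 5*n + 6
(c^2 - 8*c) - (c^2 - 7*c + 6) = -c - 6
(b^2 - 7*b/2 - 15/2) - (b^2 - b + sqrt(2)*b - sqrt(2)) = -5*b/2 - sqrt(2)*b - 15/2 + sqrt(2)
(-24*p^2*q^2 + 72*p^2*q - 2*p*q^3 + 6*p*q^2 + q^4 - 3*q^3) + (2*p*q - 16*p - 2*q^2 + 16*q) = -24*p^2*q^2 + 72*p^2*q - 2*p*q^3 + 6*p*q^2 + 2*p*q - 16*p + q^4 - 3*q^3 - 2*q^2 + 16*q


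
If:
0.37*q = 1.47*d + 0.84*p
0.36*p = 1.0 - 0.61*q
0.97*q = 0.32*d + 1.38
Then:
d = 0.25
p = 0.23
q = 1.50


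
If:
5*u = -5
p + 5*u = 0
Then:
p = 5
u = -1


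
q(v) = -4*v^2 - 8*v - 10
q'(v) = -8*v - 8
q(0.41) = -13.95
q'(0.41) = -11.28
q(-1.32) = -6.41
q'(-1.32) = 2.56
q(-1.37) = -6.55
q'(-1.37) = 2.96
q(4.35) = -120.49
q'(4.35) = -42.80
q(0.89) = -20.29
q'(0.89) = -15.12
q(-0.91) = -6.03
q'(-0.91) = -0.72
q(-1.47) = -6.88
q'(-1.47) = 3.76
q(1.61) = -33.25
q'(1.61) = -20.88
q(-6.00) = -106.00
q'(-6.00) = 40.00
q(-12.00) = -490.00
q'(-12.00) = 88.00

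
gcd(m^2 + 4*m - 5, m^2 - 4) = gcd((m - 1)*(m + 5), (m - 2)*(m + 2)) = 1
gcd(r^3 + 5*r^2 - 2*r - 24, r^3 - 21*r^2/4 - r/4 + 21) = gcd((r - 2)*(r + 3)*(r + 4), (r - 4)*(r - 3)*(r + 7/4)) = 1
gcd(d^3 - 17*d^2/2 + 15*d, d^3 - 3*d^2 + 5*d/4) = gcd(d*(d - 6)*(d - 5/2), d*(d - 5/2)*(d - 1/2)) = d^2 - 5*d/2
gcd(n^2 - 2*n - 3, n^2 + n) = n + 1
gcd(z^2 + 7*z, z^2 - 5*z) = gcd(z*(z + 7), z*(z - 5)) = z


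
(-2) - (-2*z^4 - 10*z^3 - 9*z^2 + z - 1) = 2*z^4 + 10*z^3 + 9*z^2 - z - 1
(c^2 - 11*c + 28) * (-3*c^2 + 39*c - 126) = -3*c^4 + 72*c^3 - 639*c^2 + 2478*c - 3528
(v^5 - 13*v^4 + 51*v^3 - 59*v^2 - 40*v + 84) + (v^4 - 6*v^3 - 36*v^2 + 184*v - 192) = v^5 - 12*v^4 + 45*v^3 - 95*v^2 + 144*v - 108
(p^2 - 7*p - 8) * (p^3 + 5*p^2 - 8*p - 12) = p^5 - 2*p^4 - 51*p^3 + 4*p^2 + 148*p + 96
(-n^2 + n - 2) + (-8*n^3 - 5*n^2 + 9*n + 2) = -8*n^3 - 6*n^2 + 10*n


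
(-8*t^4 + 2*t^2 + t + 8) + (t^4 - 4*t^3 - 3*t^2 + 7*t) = -7*t^4 - 4*t^3 - t^2 + 8*t + 8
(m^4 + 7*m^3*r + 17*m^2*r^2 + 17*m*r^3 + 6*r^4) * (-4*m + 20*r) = -4*m^5 - 8*m^4*r + 72*m^3*r^2 + 272*m^2*r^3 + 316*m*r^4 + 120*r^5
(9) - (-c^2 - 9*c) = c^2 + 9*c + 9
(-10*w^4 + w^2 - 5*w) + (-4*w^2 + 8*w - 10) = -10*w^4 - 3*w^2 + 3*w - 10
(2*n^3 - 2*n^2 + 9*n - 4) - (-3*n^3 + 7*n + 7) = 5*n^3 - 2*n^2 + 2*n - 11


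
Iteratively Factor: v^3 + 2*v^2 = (v + 2)*(v^2) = v*(v + 2)*(v)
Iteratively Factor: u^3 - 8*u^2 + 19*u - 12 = (u - 3)*(u^2 - 5*u + 4) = (u - 3)*(u - 1)*(u - 4)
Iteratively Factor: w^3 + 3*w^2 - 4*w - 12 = (w - 2)*(w^2 + 5*w + 6) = (w - 2)*(w + 3)*(w + 2)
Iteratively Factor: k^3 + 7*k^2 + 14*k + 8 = (k + 4)*(k^2 + 3*k + 2) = (k + 1)*(k + 4)*(k + 2)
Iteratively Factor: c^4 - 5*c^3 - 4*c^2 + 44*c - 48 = (c - 4)*(c^3 - c^2 - 8*c + 12) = (c - 4)*(c - 2)*(c^2 + c - 6) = (c - 4)*(c - 2)^2*(c + 3)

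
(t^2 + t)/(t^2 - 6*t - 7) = t/(t - 7)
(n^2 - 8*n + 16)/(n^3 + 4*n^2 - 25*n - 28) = (n - 4)/(n^2 + 8*n + 7)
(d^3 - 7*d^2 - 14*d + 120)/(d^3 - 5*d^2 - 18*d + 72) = (d - 5)/(d - 3)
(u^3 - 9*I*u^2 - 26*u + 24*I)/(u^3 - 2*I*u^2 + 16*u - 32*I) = (u - 3*I)/(u + 4*I)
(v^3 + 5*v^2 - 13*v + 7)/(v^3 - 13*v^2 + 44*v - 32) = (v^2 + 6*v - 7)/(v^2 - 12*v + 32)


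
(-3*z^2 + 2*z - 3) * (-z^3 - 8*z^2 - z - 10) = 3*z^5 + 22*z^4 - 10*z^3 + 52*z^2 - 17*z + 30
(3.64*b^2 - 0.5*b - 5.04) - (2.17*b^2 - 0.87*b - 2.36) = 1.47*b^2 + 0.37*b - 2.68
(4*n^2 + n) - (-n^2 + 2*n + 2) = 5*n^2 - n - 2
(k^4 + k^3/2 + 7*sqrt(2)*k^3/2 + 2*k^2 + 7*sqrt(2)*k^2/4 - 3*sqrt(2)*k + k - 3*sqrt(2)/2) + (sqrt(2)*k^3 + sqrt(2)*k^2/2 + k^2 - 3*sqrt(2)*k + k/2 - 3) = k^4 + k^3/2 + 9*sqrt(2)*k^3/2 + 3*k^2 + 9*sqrt(2)*k^2/4 - 6*sqrt(2)*k + 3*k/2 - 3 - 3*sqrt(2)/2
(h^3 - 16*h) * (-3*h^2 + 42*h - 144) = -3*h^5 + 42*h^4 - 96*h^3 - 672*h^2 + 2304*h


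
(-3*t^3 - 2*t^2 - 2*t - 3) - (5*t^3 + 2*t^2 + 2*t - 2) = -8*t^3 - 4*t^2 - 4*t - 1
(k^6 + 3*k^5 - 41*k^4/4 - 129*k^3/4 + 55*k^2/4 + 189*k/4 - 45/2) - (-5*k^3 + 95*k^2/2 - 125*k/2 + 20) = k^6 + 3*k^5 - 41*k^4/4 - 109*k^3/4 - 135*k^2/4 + 439*k/4 - 85/2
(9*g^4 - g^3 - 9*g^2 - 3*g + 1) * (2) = 18*g^4 - 2*g^3 - 18*g^2 - 6*g + 2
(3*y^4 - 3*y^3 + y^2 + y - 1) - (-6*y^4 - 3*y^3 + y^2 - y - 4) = 9*y^4 + 2*y + 3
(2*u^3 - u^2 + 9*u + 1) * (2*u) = 4*u^4 - 2*u^3 + 18*u^2 + 2*u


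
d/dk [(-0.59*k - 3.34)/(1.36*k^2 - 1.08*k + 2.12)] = (0.8024*k^2 + 9.0848*k - 4.858)/(1.8496*k^4 - 2.9376*k^3 + 6.9328*k^2 - 4.5792*k + 4.4944)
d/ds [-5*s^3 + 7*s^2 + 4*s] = -15*s^2 + 14*s + 4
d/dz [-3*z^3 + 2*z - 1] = 2 - 9*z^2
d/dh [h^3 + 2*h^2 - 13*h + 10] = 3*h^2 + 4*h - 13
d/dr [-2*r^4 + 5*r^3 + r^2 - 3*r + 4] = -8*r^3 + 15*r^2 + 2*r - 3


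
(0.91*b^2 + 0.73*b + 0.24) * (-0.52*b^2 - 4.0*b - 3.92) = -0.4732*b^4 - 4.0196*b^3 - 6.612*b^2 - 3.8216*b - 0.9408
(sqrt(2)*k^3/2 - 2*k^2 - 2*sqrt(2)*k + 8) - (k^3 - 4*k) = -k^3 + sqrt(2)*k^3/2 - 2*k^2 - 2*sqrt(2)*k + 4*k + 8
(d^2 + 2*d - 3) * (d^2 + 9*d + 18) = d^4 + 11*d^3 + 33*d^2 + 9*d - 54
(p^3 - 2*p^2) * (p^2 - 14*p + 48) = p^5 - 16*p^4 + 76*p^3 - 96*p^2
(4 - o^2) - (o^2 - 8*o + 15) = -2*o^2 + 8*o - 11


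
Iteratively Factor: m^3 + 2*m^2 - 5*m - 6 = (m - 2)*(m^2 + 4*m + 3) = (m - 2)*(m + 1)*(m + 3)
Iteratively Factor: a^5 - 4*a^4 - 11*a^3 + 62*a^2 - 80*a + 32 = (a - 2)*(a^4 - 2*a^3 - 15*a^2 + 32*a - 16) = (a - 2)*(a - 1)*(a^3 - a^2 - 16*a + 16) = (a - 4)*(a - 2)*(a - 1)*(a^2 + 3*a - 4) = (a - 4)*(a - 2)*(a - 1)^2*(a + 4)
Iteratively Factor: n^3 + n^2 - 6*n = (n + 3)*(n^2 - 2*n) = n*(n + 3)*(n - 2)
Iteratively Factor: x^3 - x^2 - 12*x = (x - 4)*(x^2 + 3*x) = (x - 4)*(x + 3)*(x)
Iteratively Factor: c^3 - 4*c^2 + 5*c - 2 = (c - 2)*(c^2 - 2*c + 1) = (c - 2)*(c - 1)*(c - 1)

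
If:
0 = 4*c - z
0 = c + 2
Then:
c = -2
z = -8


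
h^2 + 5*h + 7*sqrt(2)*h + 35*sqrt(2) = (h + 5)*(h + 7*sqrt(2))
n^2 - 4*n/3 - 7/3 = (n - 7/3)*(n + 1)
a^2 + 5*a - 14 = (a - 2)*(a + 7)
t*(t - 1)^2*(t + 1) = t^4 - t^3 - t^2 + t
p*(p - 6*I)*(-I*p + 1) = -I*p^3 - 5*p^2 - 6*I*p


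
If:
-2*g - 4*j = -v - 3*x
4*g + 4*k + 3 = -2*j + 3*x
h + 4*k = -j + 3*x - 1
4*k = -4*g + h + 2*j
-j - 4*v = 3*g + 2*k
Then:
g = -9*x/38 - 175/38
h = -3*x/19 - 261/19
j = 15*x/19 + 51/19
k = 45*x/76 + 191/76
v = 29/19 - 6*x/19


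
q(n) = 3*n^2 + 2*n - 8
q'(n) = 6*n + 2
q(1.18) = -1.46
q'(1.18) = 9.08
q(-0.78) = -7.73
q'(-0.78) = -2.68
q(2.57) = 16.95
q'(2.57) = 17.42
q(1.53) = 2.08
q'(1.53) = 11.18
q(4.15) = 51.97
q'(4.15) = 26.90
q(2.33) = 12.95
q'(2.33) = 15.98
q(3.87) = 44.67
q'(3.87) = 25.22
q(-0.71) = -7.91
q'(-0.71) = -2.26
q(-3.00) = 13.00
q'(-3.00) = -16.00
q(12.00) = 448.00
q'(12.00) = 74.00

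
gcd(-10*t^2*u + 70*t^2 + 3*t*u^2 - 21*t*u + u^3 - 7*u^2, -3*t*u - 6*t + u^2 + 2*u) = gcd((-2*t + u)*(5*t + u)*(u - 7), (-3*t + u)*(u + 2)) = 1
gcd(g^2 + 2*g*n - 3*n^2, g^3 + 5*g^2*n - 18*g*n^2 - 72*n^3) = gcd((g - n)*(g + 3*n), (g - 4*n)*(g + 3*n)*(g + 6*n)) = g + 3*n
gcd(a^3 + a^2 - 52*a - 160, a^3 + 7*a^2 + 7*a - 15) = a + 5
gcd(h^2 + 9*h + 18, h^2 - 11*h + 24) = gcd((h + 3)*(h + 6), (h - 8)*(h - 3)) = 1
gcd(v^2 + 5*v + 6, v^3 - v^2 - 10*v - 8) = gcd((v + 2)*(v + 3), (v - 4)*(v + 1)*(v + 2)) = v + 2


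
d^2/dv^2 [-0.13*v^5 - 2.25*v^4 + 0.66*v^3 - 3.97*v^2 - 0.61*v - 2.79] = -2.6*v^3 - 27.0*v^2 + 3.96*v - 7.94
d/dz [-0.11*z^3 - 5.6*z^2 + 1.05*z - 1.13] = -0.33*z^2 - 11.2*z + 1.05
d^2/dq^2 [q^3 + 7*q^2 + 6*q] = 6*q + 14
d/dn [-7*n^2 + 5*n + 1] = 5 - 14*n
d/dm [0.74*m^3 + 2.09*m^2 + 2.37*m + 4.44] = 2.22*m^2 + 4.18*m + 2.37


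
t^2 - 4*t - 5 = (t - 5)*(t + 1)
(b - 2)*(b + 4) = b^2 + 2*b - 8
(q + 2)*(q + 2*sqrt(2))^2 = q^3 + 2*q^2 + 4*sqrt(2)*q^2 + 8*q + 8*sqrt(2)*q + 16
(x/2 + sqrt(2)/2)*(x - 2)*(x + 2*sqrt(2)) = x^3/2 - x^2 + 3*sqrt(2)*x^2/2 - 3*sqrt(2)*x + 2*x - 4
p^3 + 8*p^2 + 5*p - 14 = (p - 1)*(p + 2)*(p + 7)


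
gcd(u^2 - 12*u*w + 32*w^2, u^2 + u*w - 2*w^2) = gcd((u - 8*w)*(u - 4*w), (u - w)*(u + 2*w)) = 1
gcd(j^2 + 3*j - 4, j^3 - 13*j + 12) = j^2 + 3*j - 4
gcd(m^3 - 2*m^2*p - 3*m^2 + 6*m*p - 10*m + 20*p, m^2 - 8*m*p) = 1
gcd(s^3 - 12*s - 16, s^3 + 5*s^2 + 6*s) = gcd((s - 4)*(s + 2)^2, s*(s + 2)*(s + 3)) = s + 2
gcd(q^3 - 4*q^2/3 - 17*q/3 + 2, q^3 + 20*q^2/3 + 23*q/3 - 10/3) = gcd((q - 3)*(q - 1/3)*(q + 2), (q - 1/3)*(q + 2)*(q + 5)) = q^2 + 5*q/3 - 2/3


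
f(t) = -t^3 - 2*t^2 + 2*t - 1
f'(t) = -3*t^2 - 4*t + 2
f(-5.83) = 117.52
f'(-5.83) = -76.65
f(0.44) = -0.59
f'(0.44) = -0.34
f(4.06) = -92.77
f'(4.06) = -63.69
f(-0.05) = -1.10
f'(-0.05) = 2.19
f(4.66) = -136.31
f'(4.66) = -81.79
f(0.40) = -0.58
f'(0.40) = -0.08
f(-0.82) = -3.43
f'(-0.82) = 3.26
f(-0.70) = -3.04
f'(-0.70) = 3.33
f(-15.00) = 2894.00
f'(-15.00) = -613.00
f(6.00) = -277.00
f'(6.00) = -130.00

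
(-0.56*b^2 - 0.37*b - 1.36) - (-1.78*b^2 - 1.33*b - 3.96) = 1.22*b^2 + 0.96*b + 2.6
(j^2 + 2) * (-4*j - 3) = -4*j^3 - 3*j^2 - 8*j - 6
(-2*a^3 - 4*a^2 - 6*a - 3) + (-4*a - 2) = -2*a^3 - 4*a^2 - 10*a - 5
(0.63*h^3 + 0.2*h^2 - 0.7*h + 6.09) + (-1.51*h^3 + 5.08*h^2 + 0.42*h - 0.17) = -0.88*h^3 + 5.28*h^2 - 0.28*h + 5.92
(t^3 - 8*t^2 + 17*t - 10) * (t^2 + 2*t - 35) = t^5 - 6*t^4 - 34*t^3 + 304*t^2 - 615*t + 350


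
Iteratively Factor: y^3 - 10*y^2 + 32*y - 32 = (y - 4)*(y^2 - 6*y + 8) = (y - 4)^2*(y - 2)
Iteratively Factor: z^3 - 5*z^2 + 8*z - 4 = (z - 1)*(z^2 - 4*z + 4) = (z - 2)*(z - 1)*(z - 2)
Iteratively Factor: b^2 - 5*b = (b - 5)*(b)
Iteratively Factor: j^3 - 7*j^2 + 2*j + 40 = (j - 4)*(j^2 - 3*j - 10) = (j - 4)*(j + 2)*(j - 5)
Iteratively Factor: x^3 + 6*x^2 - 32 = (x - 2)*(x^2 + 8*x + 16) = (x - 2)*(x + 4)*(x + 4)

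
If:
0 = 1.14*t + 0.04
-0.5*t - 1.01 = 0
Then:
No Solution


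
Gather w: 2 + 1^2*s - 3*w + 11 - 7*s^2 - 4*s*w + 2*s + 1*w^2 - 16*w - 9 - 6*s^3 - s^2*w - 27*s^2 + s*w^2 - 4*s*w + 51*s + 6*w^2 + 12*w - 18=-6*s^3 - 34*s^2 + 54*s + w^2*(s + 7) + w*(-s^2 - 8*s - 7) - 14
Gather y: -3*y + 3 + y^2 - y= y^2 - 4*y + 3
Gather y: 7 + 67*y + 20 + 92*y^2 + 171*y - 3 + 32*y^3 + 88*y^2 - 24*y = 32*y^3 + 180*y^2 + 214*y + 24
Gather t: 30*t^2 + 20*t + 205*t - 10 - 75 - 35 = 30*t^2 + 225*t - 120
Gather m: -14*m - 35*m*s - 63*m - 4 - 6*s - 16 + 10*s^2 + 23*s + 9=m*(-35*s - 77) + 10*s^2 + 17*s - 11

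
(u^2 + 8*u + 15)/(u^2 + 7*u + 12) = (u + 5)/(u + 4)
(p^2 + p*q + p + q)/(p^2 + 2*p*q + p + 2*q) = (p + q)/(p + 2*q)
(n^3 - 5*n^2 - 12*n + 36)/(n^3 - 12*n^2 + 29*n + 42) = (n^2 + n - 6)/(n^2 - 6*n - 7)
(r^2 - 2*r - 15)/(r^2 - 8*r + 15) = (r + 3)/(r - 3)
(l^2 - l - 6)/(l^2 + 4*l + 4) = (l - 3)/(l + 2)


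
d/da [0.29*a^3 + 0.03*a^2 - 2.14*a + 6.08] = 0.87*a^2 + 0.06*a - 2.14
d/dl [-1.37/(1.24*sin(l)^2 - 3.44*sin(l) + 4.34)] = (3.3976*sin(l) - 4.7128)*cos(l)/(1.24*sin(l)^2 - 3.44*sin(l) + 4.34)^2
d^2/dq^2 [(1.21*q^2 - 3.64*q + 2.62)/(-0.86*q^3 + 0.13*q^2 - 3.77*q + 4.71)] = (-1.789832*q^6 + 16.152864*q^5 - 2.15636399999998*q^4 - 88.596734*q^3 + 130.142454*q^2 - 69.343692*q + 4.31611000000004)/(0.636056*q^9 - 0.288444*q^8 + 8.408478*q^7 - 12.981661*q^6 + 40.019889*q^5 - 97.4064*q^4 + 124.667837*q^3 - 209.480076*q^2 + 250.902171*q - 104.487111)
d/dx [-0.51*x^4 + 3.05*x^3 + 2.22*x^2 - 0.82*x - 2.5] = -2.04*x^3 + 9.15*x^2 + 4.44*x - 0.82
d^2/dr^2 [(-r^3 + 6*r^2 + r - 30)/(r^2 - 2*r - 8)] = 2/(r^3 - 12*r^2 + 48*r - 64)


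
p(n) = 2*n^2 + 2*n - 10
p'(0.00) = 2.00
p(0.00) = -10.00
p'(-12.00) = -46.00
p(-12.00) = 254.00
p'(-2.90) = -9.60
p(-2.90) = 1.02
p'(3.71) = 16.84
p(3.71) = 24.95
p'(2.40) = 11.60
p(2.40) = 6.32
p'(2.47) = 11.88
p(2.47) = 7.14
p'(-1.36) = -3.44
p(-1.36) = -9.02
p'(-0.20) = 1.20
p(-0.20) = -10.32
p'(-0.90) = -1.60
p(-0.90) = -10.18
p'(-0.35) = 0.60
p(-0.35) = -10.46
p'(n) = 4*n + 2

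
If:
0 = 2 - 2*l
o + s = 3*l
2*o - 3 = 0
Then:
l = 1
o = 3/2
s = 3/2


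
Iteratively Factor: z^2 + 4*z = (z)*(z + 4)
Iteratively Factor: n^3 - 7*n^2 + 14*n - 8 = (n - 2)*(n^2 - 5*n + 4) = (n - 4)*(n - 2)*(n - 1)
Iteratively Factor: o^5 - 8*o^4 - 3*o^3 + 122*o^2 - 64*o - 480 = (o + 3)*(o^4 - 11*o^3 + 30*o^2 + 32*o - 160) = (o - 4)*(o + 3)*(o^3 - 7*o^2 + 2*o + 40) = (o - 5)*(o - 4)*(o + 3)*(o^2 - 2*o - 8) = (o - 5)*(o - 4)^2*(o + 3)*(o + 2)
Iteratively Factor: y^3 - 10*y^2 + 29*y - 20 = (y - 4)*(y^2 - 6*y + 5) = (y - 4)*(y - 1)*(y - 5)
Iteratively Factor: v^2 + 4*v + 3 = (v + 1)*(v + 3)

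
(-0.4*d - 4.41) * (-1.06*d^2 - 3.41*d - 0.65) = 0.424*d^3 + 6.0386*d^2 + 15.2981*d + 2.8665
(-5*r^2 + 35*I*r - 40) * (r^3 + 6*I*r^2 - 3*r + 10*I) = -5*r^5 + 5*I*r^4 - 235*r^3 - 395*I*r^2 - 230*r - 400*I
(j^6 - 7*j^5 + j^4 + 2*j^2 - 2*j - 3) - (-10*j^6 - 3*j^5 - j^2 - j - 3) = 11*j^6 - 4*j^5 + j^4 + 3*j^2 - j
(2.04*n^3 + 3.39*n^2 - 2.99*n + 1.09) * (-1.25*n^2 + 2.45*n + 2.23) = -2.55*n^5 + 0.7605*n^4 + 16.5922*n^3 - 1.1283*n^2 - 3.9972*n + 2.4307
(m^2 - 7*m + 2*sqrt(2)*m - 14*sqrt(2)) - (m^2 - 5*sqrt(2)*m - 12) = -7*m + 7*sqrt(2)*m - 14*sqrt(2) + 12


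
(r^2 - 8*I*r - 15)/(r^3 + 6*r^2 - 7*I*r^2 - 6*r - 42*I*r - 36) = (r^2 - 8*I*r - 15)/(r^3 + r^2*(6 - 7*I) + r*(-6 - 42*I) - 36)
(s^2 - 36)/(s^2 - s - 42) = (s - 6)/(s - 7)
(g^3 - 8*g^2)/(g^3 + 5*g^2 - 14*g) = g*(g - 8)/(g^2 + 5*g - 14)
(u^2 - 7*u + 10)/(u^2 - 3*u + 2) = (u - 5)/(u - 1)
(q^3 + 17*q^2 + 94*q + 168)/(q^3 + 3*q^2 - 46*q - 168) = (q + 7)/(q - 7)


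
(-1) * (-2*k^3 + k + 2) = 2*k^3 - k - 2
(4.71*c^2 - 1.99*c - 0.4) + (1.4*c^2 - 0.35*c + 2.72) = 6.11*c^2 - 2.34*c + 2.32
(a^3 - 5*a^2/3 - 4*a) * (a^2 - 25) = a^5 - 5*a^4/3 - 29*a^3 + 125*a^2/3 + 100*a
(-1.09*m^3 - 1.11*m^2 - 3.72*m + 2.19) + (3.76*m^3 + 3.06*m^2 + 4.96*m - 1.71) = 2.67*m^3 + 1.95*m^2 + 1.24*m + 0.48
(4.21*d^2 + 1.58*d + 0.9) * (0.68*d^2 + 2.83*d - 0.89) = 2.8628*d^4 + 12.9887*d^3 + 1.3365*d^2 + 1.1408*d - 0.801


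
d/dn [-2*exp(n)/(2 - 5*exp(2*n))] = (-10*exp(2*n) - 4)*exp(n)/(25*exp(4*n) - 20*exp(2*n) + 4)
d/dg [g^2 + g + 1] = 2*g + 1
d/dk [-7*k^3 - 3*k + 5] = -21*k^2 - 3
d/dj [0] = 0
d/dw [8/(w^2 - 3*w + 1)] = 8*(3 - 2*w)/(w^2 - 3*w + 1)^2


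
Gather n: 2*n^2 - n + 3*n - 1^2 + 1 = 2*n^2 + 2*n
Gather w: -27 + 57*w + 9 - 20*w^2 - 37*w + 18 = -20*w^2 + 20*w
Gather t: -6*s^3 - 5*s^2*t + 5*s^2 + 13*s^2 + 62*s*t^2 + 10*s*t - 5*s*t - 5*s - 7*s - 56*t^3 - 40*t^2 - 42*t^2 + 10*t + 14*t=-6*s^3 + 18*s^2 - 12*s - 56*t^3 + t^2*(62*s - 82) + t*(-5*s^2 + 5*s + 24)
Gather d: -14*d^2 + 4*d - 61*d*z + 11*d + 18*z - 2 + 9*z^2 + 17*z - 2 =-14*d^2 + d*(15 - 61*z) + 9*z^2 + 35*z - 4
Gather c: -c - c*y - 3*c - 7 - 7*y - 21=c*(-y - 4) - 7*y - 28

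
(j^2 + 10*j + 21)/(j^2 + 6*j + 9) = (j + 7)/(j + 3)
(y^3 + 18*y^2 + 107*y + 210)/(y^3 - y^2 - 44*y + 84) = (y^2 + 11*y + 30)/(y^2 - 8*y + 12)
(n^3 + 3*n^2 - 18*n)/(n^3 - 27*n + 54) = n/(n - 3)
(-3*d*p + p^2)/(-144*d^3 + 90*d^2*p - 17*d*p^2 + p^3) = p/(48*d^2 - 14*d*p + p^2)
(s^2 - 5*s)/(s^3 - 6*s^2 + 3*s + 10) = s/(s^2 - s - 2)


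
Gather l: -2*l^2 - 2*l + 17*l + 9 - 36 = -2*l^2 + 15*l - 27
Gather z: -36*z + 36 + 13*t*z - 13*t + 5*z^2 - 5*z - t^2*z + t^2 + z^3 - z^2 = t^2 - 13*t + z^3 + 4*z^2 + z*(-t^2 + 13*t - 41) + 36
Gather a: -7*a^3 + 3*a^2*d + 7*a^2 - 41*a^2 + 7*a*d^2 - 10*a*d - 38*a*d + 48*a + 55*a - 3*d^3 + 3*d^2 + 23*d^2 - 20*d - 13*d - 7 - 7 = -7*a^3 + a^2*(3*d - 34) + a*(7*d^2 - 48*d + 103) - 3*d^3 + 26*d^2 - 33*d - 14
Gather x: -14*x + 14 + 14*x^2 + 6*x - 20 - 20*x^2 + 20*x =-6*x^2 + 12*x - 6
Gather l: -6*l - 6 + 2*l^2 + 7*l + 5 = 2*l^2 + l - 1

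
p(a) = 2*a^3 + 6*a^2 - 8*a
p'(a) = 6*a^2 + 12*a - 8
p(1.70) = 13.57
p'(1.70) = 29.74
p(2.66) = 58.82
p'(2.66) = 66.37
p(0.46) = -2.22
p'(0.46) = -1.21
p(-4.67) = -35.48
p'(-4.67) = 66.81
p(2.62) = 56.20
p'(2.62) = 64.63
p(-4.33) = -15.23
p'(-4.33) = 52.53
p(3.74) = 158.63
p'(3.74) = 120.81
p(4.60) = 284.83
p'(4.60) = 174.16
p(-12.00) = -2496.00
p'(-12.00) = 712.00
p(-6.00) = -168.00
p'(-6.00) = 136.00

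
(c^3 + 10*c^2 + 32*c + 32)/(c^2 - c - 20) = (c^2 + 6*c + 8)/(c - 5)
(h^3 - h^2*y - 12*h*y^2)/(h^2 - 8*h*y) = (h^2 - h*y - 12*y^2)/(h - 8*y)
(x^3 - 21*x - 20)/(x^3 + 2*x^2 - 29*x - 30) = (x + 4)/(x + 6)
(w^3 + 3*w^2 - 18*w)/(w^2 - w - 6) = w*(w + 6)/(w + 2)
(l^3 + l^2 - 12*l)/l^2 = l + 1 - 12/l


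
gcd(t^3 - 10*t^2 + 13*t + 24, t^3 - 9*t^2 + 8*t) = t - 8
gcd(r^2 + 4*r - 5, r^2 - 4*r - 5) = 1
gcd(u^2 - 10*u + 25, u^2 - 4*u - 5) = u - 5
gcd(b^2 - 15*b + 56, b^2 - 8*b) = b - 8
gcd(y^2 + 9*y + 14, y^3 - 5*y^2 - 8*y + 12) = y + 2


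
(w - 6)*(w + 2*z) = w^2 + 2*w*z - 6*w - 12*z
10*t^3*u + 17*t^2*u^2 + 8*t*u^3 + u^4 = u*(t + u)*(2*t + u)*(5*t + u)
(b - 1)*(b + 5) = b^2 + 4*b - 5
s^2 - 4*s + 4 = (s - 2)^2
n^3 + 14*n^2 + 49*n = n*(n + 7)^2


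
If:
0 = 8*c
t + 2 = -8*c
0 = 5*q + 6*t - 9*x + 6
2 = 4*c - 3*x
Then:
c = 0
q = 0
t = -2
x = -2/3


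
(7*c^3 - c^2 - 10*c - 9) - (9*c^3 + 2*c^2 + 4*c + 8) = -2*c^3 - 3*c^2 - 14*c - 17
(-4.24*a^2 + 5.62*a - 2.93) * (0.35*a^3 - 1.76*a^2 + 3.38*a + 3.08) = -1.484*a^5 + 9.4294*a^4 - 25.2479*a^3 + 11.0932*a^2 + 7.4062*a - 9.0244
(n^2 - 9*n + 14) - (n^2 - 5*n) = 14 - 4*n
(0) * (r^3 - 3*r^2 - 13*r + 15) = 0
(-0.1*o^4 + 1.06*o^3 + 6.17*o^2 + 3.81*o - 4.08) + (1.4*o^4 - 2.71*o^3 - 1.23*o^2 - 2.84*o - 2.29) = 1.3*o^4 - 1.65*o^3 + 4.94*o^2 + 0.97*o - 6.37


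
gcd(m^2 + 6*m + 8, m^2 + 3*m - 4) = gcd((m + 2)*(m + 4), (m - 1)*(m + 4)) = m + 4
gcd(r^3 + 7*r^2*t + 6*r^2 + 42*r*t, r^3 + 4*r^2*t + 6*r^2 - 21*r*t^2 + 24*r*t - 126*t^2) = r^2 + 7*r*t + 6*r + 42*t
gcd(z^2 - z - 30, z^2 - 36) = z - 6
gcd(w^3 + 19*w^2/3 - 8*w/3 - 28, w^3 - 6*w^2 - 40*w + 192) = w + 6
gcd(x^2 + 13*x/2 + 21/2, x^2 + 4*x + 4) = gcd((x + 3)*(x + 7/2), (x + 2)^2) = 1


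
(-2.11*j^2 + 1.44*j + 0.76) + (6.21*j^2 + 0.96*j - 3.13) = 4.1*j^2 + 2.4*j - 2.37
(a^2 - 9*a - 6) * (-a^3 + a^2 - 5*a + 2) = -a^5 + 10*a^4 - 8*a^3 + 41*a^2 + 12*a - 12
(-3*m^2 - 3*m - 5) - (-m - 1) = -3*m^2 - 2*m - 4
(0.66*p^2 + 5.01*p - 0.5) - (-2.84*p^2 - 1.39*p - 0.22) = 3.5*p^2 + 6.4*p - 0.28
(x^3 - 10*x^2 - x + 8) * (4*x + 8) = 4*x^4 - 32*x^3 - 84*x^2 + 24*x + 64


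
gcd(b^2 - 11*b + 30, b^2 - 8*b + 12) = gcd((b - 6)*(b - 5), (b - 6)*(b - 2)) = b - 6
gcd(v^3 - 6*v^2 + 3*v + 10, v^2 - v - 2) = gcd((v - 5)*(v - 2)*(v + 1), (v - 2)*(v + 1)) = v^2 - v - 2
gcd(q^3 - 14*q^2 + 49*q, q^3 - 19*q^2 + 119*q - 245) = q^2 - 14*q + 49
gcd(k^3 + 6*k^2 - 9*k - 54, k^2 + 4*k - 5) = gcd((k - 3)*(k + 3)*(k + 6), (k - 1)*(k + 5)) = 1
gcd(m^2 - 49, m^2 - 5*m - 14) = m - 7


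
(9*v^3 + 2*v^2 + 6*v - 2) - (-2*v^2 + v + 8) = 9*v^3 + 4*v^2 + 5*v - 10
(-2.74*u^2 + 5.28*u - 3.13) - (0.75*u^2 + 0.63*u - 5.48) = -3.49*u^2 + 4.65*u + 2.35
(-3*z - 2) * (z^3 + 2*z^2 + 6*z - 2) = -3*z^4 - 8*z^3 - 22*z^2 - 6*z + 4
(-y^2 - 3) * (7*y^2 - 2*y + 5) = -7*y^4 + 2*y^3 - 26*y^2 + 6*y - 15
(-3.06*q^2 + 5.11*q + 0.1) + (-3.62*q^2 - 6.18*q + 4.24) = -6.68*q^2 - 1.07*q + 4.34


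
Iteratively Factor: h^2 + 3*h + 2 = (h + 1)*(h + 2)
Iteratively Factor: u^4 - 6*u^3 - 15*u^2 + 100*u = (u - 5)*(u^3 - u^2 - 20*u) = (u - 5)^2*(u^2 + 4*u) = u*(u - 5)^2*(u + 4)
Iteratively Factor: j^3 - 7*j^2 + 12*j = (j - 3)*(j^2 - 4*j) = (j - 4)*(j - 3)*(j)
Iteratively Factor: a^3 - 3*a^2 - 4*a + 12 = (a - 2)*(a^2 - a - 6) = (a - 3)*(a - 2)*(a + 2)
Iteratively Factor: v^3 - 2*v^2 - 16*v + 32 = (v + 4)*(v^2 - 6*v + 8) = (v - 2)*(v + 4)*(v - 4)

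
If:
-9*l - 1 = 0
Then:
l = -1/9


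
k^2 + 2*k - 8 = (k - 2)*(k + 4)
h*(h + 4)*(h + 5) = h^3 + 9*h^2 + 20*h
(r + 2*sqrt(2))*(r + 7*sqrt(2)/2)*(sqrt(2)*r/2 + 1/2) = sqrt(2)*r^3/2 + 6*r^2 + 39*sqrt(2)*r/4 + 7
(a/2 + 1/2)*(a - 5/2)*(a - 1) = a^3/2 - 5*a^2/4 - a/2 + 5/4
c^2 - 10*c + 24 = (c - 6)*(c - 4)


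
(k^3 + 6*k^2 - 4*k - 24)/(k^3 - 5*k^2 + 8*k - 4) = (k^2 + 8*k + 12)/(k^2 - 3*k + 2)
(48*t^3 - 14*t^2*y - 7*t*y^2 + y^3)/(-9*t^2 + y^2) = (16*t^2 - 10*t*y + y^2)/(-3*t + y)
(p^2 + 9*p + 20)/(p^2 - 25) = (p + 4)/(p - 5)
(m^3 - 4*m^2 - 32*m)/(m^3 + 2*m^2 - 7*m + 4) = m*(m - 8)/(m^2 - 2*m + 1)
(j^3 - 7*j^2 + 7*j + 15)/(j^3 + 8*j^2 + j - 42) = (j^3 - 7*j^2 + 7*j + 15)/(j^3 + 8*j^2 + j - 42)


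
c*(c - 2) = c^2 - 2*c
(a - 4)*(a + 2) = a^2 - 2*a - 8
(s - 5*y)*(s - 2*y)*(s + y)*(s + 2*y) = s^4 - 4*s^3*y - 9*s^2*y^2 + 16*s*y^3 + 20*y^4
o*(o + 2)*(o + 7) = o^3 + 9*o^2 + 14*o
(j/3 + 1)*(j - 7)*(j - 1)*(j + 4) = j^4/3 - j^3/3 - 37*j^2/3 - 47*j/3 + 28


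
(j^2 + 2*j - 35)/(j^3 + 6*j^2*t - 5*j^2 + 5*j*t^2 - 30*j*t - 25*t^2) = (j + 7)/(j^2 + 6*j*t + 5*t^2)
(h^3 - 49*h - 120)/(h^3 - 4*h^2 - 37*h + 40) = (h + 3)/(h - 1)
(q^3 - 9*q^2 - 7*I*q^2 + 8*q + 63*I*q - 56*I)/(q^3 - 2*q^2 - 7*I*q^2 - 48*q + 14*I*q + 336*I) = (q - 1)/(q + 6)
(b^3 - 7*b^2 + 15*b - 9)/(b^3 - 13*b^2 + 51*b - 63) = (b - 1)/(b - 7)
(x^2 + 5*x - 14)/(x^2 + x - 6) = (x + 7)/(x + 3)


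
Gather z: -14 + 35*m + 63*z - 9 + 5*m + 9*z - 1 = 40*m + 72*z - 24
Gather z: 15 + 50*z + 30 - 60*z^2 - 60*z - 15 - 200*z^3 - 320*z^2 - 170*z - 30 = -200*z^3 - 380*z^2 - 180*z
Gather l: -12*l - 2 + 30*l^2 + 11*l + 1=30*l^2 - l - 1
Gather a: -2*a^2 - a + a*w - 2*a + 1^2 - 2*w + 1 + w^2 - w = -2*a^2 + a*(w - 3) + w^2 - 3*w + 2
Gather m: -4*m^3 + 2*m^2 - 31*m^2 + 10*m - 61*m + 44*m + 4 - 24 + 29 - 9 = -4*m^3 - 29*m^2 - 7*m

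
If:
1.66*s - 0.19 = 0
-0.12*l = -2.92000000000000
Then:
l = 24.33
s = 0.11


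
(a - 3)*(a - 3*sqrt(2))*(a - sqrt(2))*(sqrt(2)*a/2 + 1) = sqrt(2)*a^4/2 - 3*a^3 - 3*sqrt(2)*a^3/2 - sqrt(2)*a^2 + 9*a^2 + 3*sqrt(2)*a + 6*a - 18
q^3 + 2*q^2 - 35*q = q*(q - 5)*(q + 7)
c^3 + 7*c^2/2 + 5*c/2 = c*(c + 1)*(c + 5/2)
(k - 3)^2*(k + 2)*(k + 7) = k^4 + 3*k^3 - 31*k^2 - 3*k + 126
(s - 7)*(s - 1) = s^2 - 8*s + 7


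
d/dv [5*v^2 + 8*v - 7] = 10*v + 8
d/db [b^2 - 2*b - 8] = 2*b - 2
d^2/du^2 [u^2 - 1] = 2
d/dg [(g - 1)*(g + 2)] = 2*g + 1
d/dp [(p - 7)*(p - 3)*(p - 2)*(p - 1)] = 4*p^3 - 39*p^2 + 106*p - 83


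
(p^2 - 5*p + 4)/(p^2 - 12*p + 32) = (p - 1)/(p - 8)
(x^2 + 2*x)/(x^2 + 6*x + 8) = x/(x + 4)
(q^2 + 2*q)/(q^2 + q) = (q + 2)/(q + 1)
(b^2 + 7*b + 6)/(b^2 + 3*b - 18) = (b + 1)/(b - 3)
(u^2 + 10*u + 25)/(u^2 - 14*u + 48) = (u^2 + 10*u + 25)/(u^2 - 14*u + 48)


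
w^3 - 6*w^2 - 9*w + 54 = (w - 6)*(w - 3)*(w + 3)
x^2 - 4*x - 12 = (x - 6)*(x + 2)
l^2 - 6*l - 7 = (l - 7)*(l + 1)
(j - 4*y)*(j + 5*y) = j^2 + j*y - 20*y^2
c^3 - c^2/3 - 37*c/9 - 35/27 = (c - 7/3)*(c + 1/3)*(c + 5/3)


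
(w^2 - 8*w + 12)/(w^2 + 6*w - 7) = (w^2 - 8*w + 12)/(w^2 + 6*w - 7)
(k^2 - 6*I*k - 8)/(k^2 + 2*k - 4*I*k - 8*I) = (k - 2*I)/(k + 2)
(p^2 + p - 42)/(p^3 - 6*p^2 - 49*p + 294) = 1/(p - 7)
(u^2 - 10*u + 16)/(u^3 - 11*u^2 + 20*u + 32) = (u - 2)/(u^2 - 3*u - 4)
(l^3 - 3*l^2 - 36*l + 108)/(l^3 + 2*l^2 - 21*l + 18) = (l - 6)/(l - 1)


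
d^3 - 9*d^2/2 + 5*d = d*(d - 5/2)*(d - 2)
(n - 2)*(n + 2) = n^2 - 4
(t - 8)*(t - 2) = t^2 - 10*t + 16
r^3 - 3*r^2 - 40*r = r*(r - 8)*(r + 5)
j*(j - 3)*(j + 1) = j^3 - 2*j^2 - 3*j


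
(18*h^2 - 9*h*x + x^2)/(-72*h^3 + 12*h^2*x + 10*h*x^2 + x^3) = (18*h^2 - 9*h*x + x^2)/(-72*h^3 + 12*h^2*x + 10*h*x^2 + x^3)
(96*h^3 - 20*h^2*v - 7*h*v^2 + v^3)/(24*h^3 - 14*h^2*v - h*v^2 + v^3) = (-8*h + v)/(-2*h + v)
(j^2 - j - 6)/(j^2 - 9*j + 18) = (j + 2)/(j - 6)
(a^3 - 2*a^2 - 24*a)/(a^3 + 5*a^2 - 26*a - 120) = a*(a - 6)/(a^2 + a - 30)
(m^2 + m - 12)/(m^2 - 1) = (m^2 + m - 12)/(m^2 - 1)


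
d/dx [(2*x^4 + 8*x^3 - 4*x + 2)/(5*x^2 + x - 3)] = 2*(10*x^5 + 23*x^4 - 4*x^3 - 26*x^2 - 10*x + 5)/(25*x^4 + 10*x^3 - 29*x^2 - 6*x + 9)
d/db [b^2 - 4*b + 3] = 2*b - 4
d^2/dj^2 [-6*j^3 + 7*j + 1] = -36*j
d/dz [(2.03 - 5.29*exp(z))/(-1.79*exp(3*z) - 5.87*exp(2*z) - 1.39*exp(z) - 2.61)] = (-18.9382*exp(3*z) - 20.1512*exp(2*z) + 23.8322*exp(z) + 16.6286)*exp(z)/(3.2041*exp(6*z) + 21.0146*exp(5*z) + 39.4331*exp(4*z) + 25.6624*exp(3*z) + 32.5735*exp(2*z) + 7.2558*exp(z) + 6.8121)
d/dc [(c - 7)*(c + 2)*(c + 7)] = 3*c^2 + 4*c - 49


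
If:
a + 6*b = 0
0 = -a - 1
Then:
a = -1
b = 1/6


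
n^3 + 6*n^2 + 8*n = n*(n + 2)*(n + 4)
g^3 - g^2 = g^2*(g - 1)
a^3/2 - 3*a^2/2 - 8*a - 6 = (a/2 + 1/2)*(a - 6)*(a + 2)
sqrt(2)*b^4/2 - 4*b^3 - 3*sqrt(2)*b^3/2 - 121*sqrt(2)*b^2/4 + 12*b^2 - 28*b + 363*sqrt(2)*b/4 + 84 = (b - 3)*(b - 8*sqrt(2))*(b + 7*sqrt(2)/2)*(sqrt(2)*b/2 + 1/2)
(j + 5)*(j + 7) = j^2 + 12*j + 35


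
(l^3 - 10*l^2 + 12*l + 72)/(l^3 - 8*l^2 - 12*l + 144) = (l + 2)/(l + 4)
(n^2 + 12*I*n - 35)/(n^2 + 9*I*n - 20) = (n + 7*I)/(n + 4*I)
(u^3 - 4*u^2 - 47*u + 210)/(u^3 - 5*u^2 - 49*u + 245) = (u - 6)/(u - 7)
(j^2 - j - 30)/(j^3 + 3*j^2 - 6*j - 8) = (j^2 - j - 30)/(j^3 + 3*j^2 - 6*j - 8)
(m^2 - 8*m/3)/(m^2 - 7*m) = (m - 8/3)/(m - 7)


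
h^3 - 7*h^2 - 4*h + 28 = (h - 7)*(h - 2)*(h + 2)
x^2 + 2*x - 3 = (x - 1)*(x + 3)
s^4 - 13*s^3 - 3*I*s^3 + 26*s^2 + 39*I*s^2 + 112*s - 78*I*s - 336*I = (s - 8)*(s - 7)*(s + 2)*(s - 3*I)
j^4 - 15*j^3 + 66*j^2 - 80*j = j*(j - 8)*(j - 5)*(j - 2)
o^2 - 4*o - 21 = (o - 7)*(o + 3)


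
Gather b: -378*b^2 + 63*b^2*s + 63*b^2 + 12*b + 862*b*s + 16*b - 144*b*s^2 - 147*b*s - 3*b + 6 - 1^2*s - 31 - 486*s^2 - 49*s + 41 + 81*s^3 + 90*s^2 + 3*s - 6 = b^2*(63*s - 315) + b*(-144*s^2 + 715*s + 25) + 81*s^3 - 396*s^2 - 47*s + 10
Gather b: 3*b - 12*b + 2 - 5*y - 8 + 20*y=-9*b + 15*y - 6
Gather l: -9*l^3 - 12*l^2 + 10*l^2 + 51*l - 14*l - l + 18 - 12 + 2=-9*l^3 - 2*l^2 + 36*l + 8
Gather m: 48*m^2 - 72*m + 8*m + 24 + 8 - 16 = 48*m^2 - 64*m + 16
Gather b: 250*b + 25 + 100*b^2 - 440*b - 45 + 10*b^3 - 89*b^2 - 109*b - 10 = 10*b^3 + 11*b^2 - 299*b - 30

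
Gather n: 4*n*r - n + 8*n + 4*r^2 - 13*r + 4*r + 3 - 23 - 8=n*(4*r + 7) + 4*r^2 - 9*r - 28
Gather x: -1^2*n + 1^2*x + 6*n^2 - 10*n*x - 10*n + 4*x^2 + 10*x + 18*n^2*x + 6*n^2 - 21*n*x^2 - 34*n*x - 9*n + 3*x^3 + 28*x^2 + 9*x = 12*n^2 - 20*n + 3*x^3 + x^2*(32 - 21*n) + x*(18*n^2 - 44*n + 20)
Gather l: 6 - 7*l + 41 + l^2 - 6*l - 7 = l^2 - 13*l + 40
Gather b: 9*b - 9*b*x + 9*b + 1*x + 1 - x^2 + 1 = b*(18 - 9*x) - x^2 + x + 2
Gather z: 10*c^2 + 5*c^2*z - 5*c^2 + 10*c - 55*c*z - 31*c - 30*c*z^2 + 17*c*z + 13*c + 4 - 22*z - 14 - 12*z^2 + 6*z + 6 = 5*c^2 - 8*c + z^2*(-30*c - 12) + z*(5*c^2 - 38*c - 16) - 4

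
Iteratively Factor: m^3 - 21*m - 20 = (m - 5)*(m^2 + 5*m + 4) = (m - 5)*(m + 4)*(m + 1)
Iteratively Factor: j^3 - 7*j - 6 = (j + 2)*(j^2 - 2*j - 3) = (j - 3)*(j + 2)*(j + 1)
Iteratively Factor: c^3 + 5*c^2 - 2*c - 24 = (c - 2)*(c^2 + 7*c + 12) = (c - 2)*(c + 4)*(c + 3)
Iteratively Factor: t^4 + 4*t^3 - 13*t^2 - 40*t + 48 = (t + 4)*(t^3 - 13*t + 12) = (t - 3)*(t + 4)*(t^2 + 3*t - 4) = (t - 3)*(t + 4)^2*(t - 1)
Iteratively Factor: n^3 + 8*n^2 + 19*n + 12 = (n + 1)*(n^2 + 7*n + 12) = (n + 1)*(n + 4)*(n + 3)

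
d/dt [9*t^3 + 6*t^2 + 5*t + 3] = 27*t^2 + 12*t + 5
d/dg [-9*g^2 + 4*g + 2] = 4 - 18*g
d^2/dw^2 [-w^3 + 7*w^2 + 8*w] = 14 - 6*w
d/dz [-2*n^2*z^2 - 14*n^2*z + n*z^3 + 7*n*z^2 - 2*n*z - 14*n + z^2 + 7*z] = -4*n^2*z - 14*n^2 + 3*n*z^2 + 14*n*z - 2*n + 2*z + 7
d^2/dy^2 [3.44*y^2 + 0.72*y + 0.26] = 6.88000000000000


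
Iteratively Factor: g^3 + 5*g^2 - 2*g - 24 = (g - 2)*(g^2 + 7*g + 12) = (g - 2)*(g + 3)*(g + 4)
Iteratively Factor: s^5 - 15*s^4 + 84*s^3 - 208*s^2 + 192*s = (s - 4)*(s^4 - 11*s^3 + 40*s^2 - 48*s) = (s - 4)*(s - 3)*(s^3 - 8*s^2 + 16*s) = (s - 4)^2*(s - 3)*(s^2 - 4*s) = (s - 4)^3*(s - 3)*(s)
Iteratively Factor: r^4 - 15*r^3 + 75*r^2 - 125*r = (r)*(r^3 - 15*r^2 + 75*r - 125) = r*(r - 5)*(r^2 - 10*r + 25) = r*(r - 5)^2*(r - 5)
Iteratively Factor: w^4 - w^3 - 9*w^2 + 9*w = (w - 1)*(w^3 - 9*w) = w*(w - 1)*(w^2 - 9) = w*(w - 3)*(w - 1)*(w + 3)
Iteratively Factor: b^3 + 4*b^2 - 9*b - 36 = (b + 3)*(b^2 + b - 12) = (b - 3)*(b + 3)*(b + 4)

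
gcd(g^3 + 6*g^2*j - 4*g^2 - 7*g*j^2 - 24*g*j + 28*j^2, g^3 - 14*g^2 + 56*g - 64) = g - 4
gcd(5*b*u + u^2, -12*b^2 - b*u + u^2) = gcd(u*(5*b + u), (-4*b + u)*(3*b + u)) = 1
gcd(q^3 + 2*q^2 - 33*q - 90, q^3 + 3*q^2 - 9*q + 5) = q + 5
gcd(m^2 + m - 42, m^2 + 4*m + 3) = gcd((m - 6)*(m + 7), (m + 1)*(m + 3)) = 1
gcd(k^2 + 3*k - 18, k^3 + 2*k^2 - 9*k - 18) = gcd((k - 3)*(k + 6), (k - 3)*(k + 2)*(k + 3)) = k - 3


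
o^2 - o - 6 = (o - 3)*(o + 2)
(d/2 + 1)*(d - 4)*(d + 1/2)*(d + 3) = d^4/2 + 3*d^3/4 - 27*d^2/4 - 31*d/2 - 6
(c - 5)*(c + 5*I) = c^2 - 5*c + 5*I*c - 25*I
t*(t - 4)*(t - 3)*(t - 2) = t^4 - 9*t^3 + 26*t^2 - 24*t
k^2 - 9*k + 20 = (k - 5)*(k - 4)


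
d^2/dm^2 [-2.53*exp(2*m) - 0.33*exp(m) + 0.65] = (-10.12*exp(m) - 0.33)*exp(m)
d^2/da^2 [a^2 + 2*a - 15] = 2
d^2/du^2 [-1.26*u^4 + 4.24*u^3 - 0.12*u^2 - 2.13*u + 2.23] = -15.12*u^2 + 25.44*u - 0.24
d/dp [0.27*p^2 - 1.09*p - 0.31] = 0.54*p - 1.09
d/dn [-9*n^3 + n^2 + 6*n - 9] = -27*n^2 + 2*n + 6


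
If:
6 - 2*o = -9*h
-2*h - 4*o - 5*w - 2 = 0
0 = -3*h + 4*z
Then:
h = 4*z/3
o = 6*z + 3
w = -16*z/3 - 14/5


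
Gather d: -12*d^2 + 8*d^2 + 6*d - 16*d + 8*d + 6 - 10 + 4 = -4*d^2 - 2*d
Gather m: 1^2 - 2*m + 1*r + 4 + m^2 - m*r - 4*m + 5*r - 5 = m^2 + m*(-r - 6) + 6*r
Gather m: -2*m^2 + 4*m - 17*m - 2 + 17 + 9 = -2*m^2 - 13*m + 24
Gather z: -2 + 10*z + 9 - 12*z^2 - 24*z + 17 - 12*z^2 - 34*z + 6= -24*z^2 - 48*z + 30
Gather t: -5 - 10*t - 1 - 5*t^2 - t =-5*t^2 - 11*t - 6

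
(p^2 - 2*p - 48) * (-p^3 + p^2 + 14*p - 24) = -p^5 + 3*p^4 + 60*p^3 - 100*p^2 - 624*p + 1152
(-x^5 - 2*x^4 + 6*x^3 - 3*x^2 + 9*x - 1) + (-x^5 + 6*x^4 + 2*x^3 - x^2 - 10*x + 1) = -2*x^5 + 4*x^4 + 8*x^3 - 4*x^2 - x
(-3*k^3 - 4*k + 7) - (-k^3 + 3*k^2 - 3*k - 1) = -2*k^3 - 3*k^2 - k + 8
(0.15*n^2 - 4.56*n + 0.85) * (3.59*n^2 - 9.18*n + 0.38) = 0.5385*n^4 - 17.7474*n^3 + 44.9693*n^2 - 9.5358*n + 0.323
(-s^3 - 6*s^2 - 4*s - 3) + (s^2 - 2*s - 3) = -s^3 - 5*s^2 - 6*s - 6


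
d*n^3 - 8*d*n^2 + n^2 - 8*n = n*(n - 8)*(d*n + 1)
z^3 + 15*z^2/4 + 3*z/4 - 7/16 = (z - 1/4)*(z + 1/2)*(z + 7/2)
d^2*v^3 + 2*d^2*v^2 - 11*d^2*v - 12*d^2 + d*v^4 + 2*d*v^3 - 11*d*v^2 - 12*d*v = (d + v)*(v - 3)*(v + 4)*(d*v + d)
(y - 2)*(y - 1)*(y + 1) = y^3 - 2*y^2 - y + 2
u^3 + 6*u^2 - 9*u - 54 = (u - 3)*(u + 3)*(u + 6)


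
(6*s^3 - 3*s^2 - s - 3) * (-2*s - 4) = -12*s^4 - 18*s^3 + 14*s^2 + 10*s + 12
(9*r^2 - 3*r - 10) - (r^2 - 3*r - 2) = 8*r^2 - 8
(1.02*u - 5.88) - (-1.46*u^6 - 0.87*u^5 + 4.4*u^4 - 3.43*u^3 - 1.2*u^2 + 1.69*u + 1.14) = 1.46*u^6 + 0.87*u^5 - 4.4*u^4 + 3.43*u^3 + 1.2*u^2 - 0.67*u - 7.02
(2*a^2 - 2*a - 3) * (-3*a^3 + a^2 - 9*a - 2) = -6*a^5 + 8*a^4 - 11*a^3 + 11*a^2 + 31*a + 6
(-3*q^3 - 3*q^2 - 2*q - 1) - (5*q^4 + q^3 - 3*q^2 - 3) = -5*q^4 - 4*q^3 - 2*q + 2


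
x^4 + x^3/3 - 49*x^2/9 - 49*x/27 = x*(x - 7/3)*(x + 1/3)*(x + 7/3)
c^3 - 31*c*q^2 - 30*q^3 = (c - 6*q)*(c + q)*(c + 5*q)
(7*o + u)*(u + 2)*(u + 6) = 7*o*u^2 + 56*o*u + 84*o + u^3 + 8*u^2 + 12*u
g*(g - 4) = g^2 - 4*g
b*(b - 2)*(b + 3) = b^3 + b^2 - 6*b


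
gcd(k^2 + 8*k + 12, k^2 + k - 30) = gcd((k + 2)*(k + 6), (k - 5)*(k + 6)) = k + 6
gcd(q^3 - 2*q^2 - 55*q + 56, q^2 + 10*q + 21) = q + 7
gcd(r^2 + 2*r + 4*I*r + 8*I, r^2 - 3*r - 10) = r + 2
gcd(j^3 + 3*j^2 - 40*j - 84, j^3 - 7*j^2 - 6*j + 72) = j - 6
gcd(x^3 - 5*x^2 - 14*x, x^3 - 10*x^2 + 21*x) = x^2 - 7*x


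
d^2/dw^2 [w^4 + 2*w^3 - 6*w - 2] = 12*w*(w + 1)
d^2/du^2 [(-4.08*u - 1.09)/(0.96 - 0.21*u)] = (1.741194 - 5.55111512312578e-17*u)/(0.21*u - 0.96)^3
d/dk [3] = 0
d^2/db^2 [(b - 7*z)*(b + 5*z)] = 2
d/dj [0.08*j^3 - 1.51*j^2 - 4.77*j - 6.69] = 0.24*j^2 - 3.02*j - 4.77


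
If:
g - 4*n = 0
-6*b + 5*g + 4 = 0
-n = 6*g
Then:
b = 2/3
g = 0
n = 0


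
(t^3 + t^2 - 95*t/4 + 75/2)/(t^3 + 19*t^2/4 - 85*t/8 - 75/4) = 2*(2*t - 5)/(4*t + 5)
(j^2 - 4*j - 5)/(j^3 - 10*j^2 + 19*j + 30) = 1/(j - 6)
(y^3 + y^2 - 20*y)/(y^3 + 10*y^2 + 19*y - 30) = y*(y - 4)/(y^2 + 5*y - 6)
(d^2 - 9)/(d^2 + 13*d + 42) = (d^2 - 9)/(d^2 + 13*d + 42)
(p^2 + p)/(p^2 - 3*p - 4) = p/(p - 4)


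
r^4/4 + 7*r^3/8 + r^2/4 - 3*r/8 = r*(r/4 + 1/4)*(r - 1/2)*(r + 3)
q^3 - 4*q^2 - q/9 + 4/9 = (q - 4)*(q - 1/3)*(q + 1/3)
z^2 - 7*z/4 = z*(z - 7/4)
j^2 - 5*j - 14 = (j - 7)*(j + 2)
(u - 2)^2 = u^2 - 4*u + 4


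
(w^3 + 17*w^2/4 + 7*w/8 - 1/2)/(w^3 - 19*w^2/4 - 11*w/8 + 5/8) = (w + 4)/(w - 5)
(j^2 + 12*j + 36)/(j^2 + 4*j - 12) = (j + 6)/(j - 2)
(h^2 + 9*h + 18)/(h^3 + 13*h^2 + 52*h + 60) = (h + 3)/(h^2 + 7*h + 10)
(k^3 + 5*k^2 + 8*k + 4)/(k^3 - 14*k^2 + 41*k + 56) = (k^2 + 4*k + 4)/(k^2 - 15*k + 56)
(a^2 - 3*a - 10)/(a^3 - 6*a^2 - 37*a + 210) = (a + 2)/(a^2 - a - 42)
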